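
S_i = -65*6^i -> [-65, -390, -2340, -14040, -84240]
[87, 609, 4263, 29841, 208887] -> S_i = 87*7^i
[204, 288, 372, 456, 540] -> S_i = 204 + 84*i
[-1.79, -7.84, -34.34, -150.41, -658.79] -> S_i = -1.79*4.38^i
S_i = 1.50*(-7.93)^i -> [1.5, -11.9, 94.33, -748.02, 5931.77]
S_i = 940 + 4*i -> [940, 944, 948, 952, 956]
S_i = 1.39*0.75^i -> [1.39, 1.04, 0.78, 0.59, 0.44]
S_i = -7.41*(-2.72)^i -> [-7.41, 20.16, -54.82, 149.12, -405.6]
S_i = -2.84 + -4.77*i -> [-2.84, -7.61, -12.38, -17.15, -21.92]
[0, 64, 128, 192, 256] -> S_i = 0 + 64*i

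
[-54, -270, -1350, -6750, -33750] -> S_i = -54*5^i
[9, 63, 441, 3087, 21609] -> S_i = 9*7^i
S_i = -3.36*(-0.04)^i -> [-3.36, 0.13, -0.01, 0.0, -0.0]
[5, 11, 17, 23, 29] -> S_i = 5 + 6*i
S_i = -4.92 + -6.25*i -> [-4.92, -11.17, -17.42, -23.67, -29.92]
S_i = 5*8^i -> [5, 40, 320, 2560, 20480]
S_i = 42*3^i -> [42, 126, 378, 1134, 3402]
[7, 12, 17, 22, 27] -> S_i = 7 + 5*i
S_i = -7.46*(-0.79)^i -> [-7.46, 5.89, -4.66, 3.68, -2.91]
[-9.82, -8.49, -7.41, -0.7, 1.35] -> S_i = Random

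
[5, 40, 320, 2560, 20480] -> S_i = 5*8^i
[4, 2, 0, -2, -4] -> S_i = 4 + -2*i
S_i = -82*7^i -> [-82, -574, -4018, -28126, -196882]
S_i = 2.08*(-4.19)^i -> [2.08, -8.72, 36.52, -153.0, 641.09]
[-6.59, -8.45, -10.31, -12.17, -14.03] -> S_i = -6.59 + -1.86*i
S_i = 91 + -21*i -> [91, 70, 49, 28, 7]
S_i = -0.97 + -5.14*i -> [-0.97, -6.11, -11.25, -16.39, -21.53]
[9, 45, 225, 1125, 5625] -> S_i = 9*5^i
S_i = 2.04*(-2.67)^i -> [2.04, -5.45, 14.54, -38.83, 103.68]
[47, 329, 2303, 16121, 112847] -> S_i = 47*7^i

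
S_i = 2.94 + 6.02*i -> [2.94, 8.96, 14.98, 21.0, 27.02]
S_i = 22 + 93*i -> [22, 115, 208, 301, 394]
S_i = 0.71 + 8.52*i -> [0.71, 9.23, 17.75, 26.27, 34.79]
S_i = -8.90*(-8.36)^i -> [-8.9, 74.4, -622.02, 5200.07, -43472.55]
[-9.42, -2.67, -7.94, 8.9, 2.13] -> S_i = Random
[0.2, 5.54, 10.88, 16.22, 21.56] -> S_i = 0.20 + 5.34*i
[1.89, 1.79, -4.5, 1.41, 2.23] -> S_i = Random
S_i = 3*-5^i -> [3, -15, 75, -375, 1875]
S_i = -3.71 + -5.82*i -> [-3.71, -9.53, -15.35, -21.17, -26.99]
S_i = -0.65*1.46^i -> [-0.65, -0.95, -1.39, -2.02, -2.95]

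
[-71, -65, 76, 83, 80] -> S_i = Random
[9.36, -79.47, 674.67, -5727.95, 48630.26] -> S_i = 9.36*(-8.49)^i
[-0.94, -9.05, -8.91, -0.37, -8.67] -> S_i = Random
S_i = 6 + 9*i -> [6, 15, 24, 33, 42]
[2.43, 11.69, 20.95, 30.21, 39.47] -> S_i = 2.43 + 9.26*i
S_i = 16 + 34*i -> [16, 50, 84, 118, 152]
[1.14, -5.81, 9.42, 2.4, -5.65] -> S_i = Random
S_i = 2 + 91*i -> [2, 93, 184, 275, 366]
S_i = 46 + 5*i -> [46, 51, 56, 61, 66]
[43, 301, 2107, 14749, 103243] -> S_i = 43*7^i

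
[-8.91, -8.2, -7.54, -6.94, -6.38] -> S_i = -8.91*0.92^i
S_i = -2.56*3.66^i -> [-2.56, -9.37, -34.29, -125.51, -459.37]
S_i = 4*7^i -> [4, 28, 196, 1372, 9604]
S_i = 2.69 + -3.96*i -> [2.69, -1.27, -5.23, -9.19, -13.15]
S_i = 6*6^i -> [6, 36, 216, 1296, 7776]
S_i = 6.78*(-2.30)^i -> [6.78, -15.59, 35.87, -82.49, 189.73]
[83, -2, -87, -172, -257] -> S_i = 83 + -85*i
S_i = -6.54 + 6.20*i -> [-6.54, -0.34, 5.86, 12.06, 18.26]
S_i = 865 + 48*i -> [865, 913, 961, 1009, 1057]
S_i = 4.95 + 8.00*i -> [4.95, 12.95, 20.95, 28.95, 36.95]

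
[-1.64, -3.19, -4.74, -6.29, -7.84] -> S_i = -1.64 + -1.55*i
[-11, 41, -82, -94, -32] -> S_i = Random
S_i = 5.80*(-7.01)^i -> [5.8, -40.66, 285.01, -1997.94, 14005.55]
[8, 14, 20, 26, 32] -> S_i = 8 + 6*i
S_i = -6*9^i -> [-6, -54, -486, -4374, -39366]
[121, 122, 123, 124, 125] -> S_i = 121 + 1*i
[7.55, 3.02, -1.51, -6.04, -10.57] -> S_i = 7.55 + -4.53*i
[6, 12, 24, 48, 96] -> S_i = 6*2^i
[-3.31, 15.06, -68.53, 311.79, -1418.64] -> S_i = -3.31*(-4.55)^i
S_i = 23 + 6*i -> [23, 29, 35, 41, 47]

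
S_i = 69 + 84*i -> [69, 153, 237, 321, 405]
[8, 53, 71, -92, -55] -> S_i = Random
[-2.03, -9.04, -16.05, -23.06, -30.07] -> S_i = -2.03 + -7.01*i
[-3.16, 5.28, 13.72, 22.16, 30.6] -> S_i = -3.16 + 8.44*i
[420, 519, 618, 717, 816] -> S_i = 420 + 99*i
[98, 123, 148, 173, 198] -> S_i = 98 + 25*i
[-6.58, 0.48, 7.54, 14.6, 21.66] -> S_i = -6.58 + 7.06*i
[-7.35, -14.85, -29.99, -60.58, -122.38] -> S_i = -7.35*2.02^i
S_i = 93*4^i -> [93, 372, 1488, 5952, 23808]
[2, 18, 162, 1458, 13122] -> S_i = 2*9^i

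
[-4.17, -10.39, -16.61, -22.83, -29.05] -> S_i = -4.17 + -6.22*i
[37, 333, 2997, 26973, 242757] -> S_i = 37*9^i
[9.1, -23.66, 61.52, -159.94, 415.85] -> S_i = 9.10*(-2.60)^i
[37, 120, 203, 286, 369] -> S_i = 37 + 83*i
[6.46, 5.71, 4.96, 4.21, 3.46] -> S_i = 6.46 + -0.75*i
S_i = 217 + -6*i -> [217, 211, 205, 199, 193]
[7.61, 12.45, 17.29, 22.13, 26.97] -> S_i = 7.61 + 4.84*i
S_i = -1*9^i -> [-1, -9, -81, -729, -6561]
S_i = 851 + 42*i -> [851, 893, 935, 977, 1019]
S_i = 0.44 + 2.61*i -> [0.44, 3.05, 5.66, 8.27, 10.88]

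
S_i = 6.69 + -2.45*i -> [6.69, 4.24, 1.79, -0.66, -3.11]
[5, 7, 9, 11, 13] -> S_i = 5 + 2*i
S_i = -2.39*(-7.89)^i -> [-2.39, 18.86, -148.78, 1173.89, -9262.02]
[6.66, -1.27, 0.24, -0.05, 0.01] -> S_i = 6.66*(-0.19)^i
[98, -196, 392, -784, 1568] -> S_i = 98*-2^i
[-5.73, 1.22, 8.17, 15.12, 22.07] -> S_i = -5.73 + 6.95*i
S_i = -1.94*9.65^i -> [-1.94, -18.72, -180.66, -1743.35, -16823.29]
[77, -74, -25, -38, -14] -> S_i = Random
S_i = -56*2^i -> [-56, -112, -224, -448, -896]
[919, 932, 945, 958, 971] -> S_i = 919 + 13*i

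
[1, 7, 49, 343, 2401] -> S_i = 1*7^i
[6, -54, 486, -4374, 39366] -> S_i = 6*-9^i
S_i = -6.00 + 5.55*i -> [-6.0, -0.45, 5.1, 10.65, 16.2]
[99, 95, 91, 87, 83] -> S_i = 99 + -4*i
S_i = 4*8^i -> [4, 32, 256, 2048, 16384]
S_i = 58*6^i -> [58, 348, 2088, 12528, 75168]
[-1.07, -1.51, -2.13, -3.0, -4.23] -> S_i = -1.07*1.41^i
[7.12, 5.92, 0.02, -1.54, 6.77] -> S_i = Random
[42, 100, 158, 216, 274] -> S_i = 42 + 58*i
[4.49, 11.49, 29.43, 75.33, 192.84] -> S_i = 4.49*2.56^i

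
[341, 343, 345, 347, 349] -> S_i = 341 + 2*i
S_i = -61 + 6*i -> [-61, -55, -49, -43, -37]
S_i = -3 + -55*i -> [-3, -58, -113, -168, -223]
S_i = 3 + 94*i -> [3, 97, 191, 285, 379]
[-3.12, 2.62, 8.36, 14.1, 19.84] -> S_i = -3.12 + 5.74*i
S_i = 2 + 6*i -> [2, 8, 14, 20, 26]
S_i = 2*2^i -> [2, 4, 8, 16, 32]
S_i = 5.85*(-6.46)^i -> [5.85, -37.79, 244.13, -1577.08, 10187.93]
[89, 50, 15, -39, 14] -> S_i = Random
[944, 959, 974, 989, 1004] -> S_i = 944 + 15*i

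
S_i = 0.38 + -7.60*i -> [0.38, -7.22, -14.82, -22.42, -30.02]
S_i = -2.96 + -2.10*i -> [-2.96, -5.06, -7.16, -9.26, -11.36]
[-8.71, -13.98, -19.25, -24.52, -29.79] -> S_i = -8.71 + -5.27*i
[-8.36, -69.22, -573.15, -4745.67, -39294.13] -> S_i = -8.36*8.28^i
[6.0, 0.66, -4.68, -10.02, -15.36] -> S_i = 6.00 + -5.34*i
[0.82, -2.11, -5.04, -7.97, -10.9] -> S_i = 0.82 + -2.93*i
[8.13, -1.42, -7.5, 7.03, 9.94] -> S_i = Random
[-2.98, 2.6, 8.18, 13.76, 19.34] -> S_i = -2.98 + 5.58*i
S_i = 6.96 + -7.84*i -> [6.96, -0.88, -8.72, -16.56, -24.4]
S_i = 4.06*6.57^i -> [4.06, 26.67, 175.25, 1151.39, 7564.63]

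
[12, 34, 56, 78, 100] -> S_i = 12 + 22*i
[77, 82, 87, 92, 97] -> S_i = 77 + 5*i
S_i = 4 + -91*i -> [4, -87, -178, -269, -360]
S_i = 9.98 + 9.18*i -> [9.98, 19.16, 28.34, 37.52, 46.7]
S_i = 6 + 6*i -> [6, 12, 18, 24, 30]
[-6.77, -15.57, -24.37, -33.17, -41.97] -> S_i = -6.77 + -8.80*i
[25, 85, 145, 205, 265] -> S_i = 25 + 60*i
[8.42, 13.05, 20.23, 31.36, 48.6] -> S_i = 8.42*1.55^i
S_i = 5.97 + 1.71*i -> [5.97, 7.68, 9.39, 11.1, 12.81]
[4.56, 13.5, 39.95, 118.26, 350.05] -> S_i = 4.56*2.96^i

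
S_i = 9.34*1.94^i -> [9.34, 18.12, 35.15, 68.19, 132.3]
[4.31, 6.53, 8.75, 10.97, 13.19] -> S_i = 4.31 + 2.22*i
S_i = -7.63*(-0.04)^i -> [-7.63, 0.31, -0.01, 0.0, -0.0]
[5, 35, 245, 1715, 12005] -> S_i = 5*7^i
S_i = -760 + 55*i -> [-760, -705, -650, -595, -540]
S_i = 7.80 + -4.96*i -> [7.8, 2.84, -2.12, -7.08, -12.04]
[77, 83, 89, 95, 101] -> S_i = 77 + 6*i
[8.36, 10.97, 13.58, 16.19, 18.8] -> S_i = 8.36 + 2.61*i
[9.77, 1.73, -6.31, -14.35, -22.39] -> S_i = 9.77 + -8.04*i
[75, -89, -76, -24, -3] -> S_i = Random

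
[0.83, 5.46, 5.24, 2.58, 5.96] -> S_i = Random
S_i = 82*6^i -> [82, 492, 2952, 17712, 106272]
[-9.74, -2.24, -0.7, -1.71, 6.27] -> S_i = Random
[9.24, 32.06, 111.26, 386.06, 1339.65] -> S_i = 9.24*3.47^i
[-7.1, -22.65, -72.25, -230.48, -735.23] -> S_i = -7.10*3.19^i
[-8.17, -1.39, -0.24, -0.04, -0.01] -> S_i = -8.17*0.17^i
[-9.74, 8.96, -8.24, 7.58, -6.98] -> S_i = -9.74*(-0.92)^i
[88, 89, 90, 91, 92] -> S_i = 88 + 1*i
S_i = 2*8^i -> [2, 16, 128, 1024, 8192]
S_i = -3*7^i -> [-3, -21, -147, -1029, -7203]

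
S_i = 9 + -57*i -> [9, -48, -105, -162, -219]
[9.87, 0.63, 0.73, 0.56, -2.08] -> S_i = Random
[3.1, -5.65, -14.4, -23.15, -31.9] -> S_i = 3.10 + -8.75*i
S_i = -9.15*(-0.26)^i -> [-9.15, 2.38, -0.62, 0.16, -0.04]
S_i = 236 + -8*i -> [236, 228, 220, 212, 204]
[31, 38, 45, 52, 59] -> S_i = 31 + 7*i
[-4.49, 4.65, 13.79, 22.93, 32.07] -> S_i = -4.49 + 9.14*i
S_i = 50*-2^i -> [50, -100, 200, -400, 800]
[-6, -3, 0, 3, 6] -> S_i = -6 + 3*i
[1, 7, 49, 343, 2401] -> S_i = 1*7^i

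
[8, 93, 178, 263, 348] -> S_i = 8 + 85*i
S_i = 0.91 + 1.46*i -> [0.91, 2.37, 3.83, 5.29, 6.75]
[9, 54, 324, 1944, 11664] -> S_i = 9*6^i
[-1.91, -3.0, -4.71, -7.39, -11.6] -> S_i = -1.91*1.57^i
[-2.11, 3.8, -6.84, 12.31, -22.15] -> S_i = -2.11*(-1.80)^i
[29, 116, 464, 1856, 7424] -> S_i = 29*4^i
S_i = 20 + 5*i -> [20, 25, 30, 35, 40]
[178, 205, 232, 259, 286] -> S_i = 178 + 27*i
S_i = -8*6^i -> [-8, -48, -288, -1728, -10368]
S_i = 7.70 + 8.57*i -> [7.7, 16.27, 24.84, 33.41, 41.98]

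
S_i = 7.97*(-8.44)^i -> [7.97, -67.27, 567.73, -4791.66, 40441.58]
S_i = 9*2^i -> [9, 18, 36, 72, 144]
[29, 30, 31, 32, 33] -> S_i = 29 + 1*i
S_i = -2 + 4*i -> [-2, 2, 6, 10, 14]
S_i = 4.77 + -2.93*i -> [4.77, 1.84, -1.09, -4.02, -6.95]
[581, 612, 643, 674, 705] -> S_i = 581 + 31*i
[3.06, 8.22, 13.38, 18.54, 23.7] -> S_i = 3.06 + 5.16*i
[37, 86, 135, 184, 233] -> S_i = 37 + 49*i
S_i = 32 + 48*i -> [32, 80, 128, 176, 224]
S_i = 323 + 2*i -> [323, 325, 327, 329, 331]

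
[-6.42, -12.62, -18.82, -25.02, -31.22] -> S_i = -6.42 + -6.20*i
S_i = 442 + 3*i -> [442, 445, 448, 451, 454]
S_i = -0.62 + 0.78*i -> [-0.62, 0.16, 0.94, 1.72, 2.5]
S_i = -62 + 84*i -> [-62, 22, 106, 190, 274]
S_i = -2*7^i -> [-2, -14, -98, -686, -4802]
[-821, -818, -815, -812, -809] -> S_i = -821 + 3*i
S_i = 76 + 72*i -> [76, 148, 220, 292, 364]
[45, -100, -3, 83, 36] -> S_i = Random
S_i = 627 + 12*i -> [627, 639, 651, 663, 675]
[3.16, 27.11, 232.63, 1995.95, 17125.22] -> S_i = 3.16*8.58^i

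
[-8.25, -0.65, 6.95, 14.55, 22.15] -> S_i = -8.25 + 7.60*i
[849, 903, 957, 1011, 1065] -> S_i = 849 + 54*i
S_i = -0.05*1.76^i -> [-0.05, -0.09, -0.15, -0.27, -0.48]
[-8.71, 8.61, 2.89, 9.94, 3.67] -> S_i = Random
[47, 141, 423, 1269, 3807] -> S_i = 47*3^i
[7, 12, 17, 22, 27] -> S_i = 7 + 5*i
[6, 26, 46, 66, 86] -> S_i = 6 + 20*i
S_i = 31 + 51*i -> [31, 82, 133, 184, 235]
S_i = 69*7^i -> [69, 483, 3381, 23667, 165669]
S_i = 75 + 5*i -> [75, 80, 85, 90, 95]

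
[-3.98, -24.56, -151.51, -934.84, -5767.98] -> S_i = -3.98*6.17^i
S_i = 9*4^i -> [9, 36, 144, 576, 2304]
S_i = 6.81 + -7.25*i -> [6.81, -0.44, -7.69, -14.94, -22.19]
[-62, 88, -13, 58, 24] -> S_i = Random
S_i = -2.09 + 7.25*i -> [-2.09, 5.16, 12.41, 19.66, 26.91]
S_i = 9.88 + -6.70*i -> [9.88, 3.18, -3.52, -10.22, -16.92]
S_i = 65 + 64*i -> [65, 129, 193, 257, 321]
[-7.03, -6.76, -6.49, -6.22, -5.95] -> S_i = -7.03 + 0.27*i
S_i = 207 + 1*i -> [207, 208, 209, 210, 211]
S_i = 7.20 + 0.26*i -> [7.2, 7.46, 7.72, 7.98, 8.24]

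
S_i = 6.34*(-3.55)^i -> [6.34, -22.51, 79.9, -283.64, 1006.94]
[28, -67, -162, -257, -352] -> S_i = 28 + -95*i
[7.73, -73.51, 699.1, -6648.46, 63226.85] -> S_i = 7.73*(-9.51)^i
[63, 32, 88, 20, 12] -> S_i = Random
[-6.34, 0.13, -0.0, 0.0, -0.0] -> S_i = -6.34*(-0.02)^i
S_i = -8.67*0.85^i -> [-8.67, -7.37, -6.26, -5.32, -4.53]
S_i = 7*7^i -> [7, 49, 343, 2401, 16807]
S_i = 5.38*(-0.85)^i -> [5.38, -4.57, 3.89, -3.3, 2.81]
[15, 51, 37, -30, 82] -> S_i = Random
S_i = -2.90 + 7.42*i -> [-2.9, 4.52, 11.94, 19.36, 26.78]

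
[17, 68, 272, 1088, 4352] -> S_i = 17*4^i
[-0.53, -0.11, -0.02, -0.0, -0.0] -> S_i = -0.53*0.20^i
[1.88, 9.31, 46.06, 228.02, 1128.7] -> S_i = 1.88*4.95^i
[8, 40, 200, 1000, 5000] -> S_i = 8*5^i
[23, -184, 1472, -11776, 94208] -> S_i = 23*-8^i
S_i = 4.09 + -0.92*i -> [4.09, 3.17, 2.25, 1.33, 0.41]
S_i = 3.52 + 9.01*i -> [3.52, 12.53, 21.54, 30.55, 39.56]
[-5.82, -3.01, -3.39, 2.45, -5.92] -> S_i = Random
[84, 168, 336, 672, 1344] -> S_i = 84*2^i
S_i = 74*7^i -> [74, 518, 3626, 25382, 177674]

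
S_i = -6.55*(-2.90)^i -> [-6.55, 18.99, -55.09, 159.75, -463.27]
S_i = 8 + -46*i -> [8, -38, -84, -130, -176]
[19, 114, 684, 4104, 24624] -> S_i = 19*6^i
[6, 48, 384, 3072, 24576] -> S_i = 6*8^i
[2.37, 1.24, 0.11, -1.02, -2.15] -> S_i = 2.37 + -1.13*i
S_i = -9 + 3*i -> [-9, -6, -3, 0, 3]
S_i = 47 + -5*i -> [47, 42, 37, 32, 27]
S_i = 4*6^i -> [4, 24, 144, 864, 5184]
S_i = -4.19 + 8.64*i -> [-4.19, 4.45, 13.09, 21.73, 30.37]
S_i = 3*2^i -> [3, 6, 12, 24, 48]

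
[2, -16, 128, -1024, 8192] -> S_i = 2*-8^i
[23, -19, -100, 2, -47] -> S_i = Random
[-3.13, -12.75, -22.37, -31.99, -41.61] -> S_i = -3.13 + -9.62*i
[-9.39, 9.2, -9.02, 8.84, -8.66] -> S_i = -9.39*(-0.98)^i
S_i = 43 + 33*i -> [43, 76, 109, 142, 175]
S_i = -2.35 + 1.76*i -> [-2.35, -0.59, 1.17, 2.93, 4.69]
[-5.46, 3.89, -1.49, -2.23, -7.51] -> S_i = Random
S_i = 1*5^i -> [1, 5, 25, 125, 625]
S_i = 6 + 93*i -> [6, 99, 192, 285, 378]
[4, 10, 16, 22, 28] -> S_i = 4 + 6*i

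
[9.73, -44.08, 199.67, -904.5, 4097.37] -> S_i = 9.73*(-4.53)^i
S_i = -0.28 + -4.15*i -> [-0.28, -4.43, -8.58, -12.73, -16.88]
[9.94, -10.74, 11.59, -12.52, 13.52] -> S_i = 9.94*(-1.08)^i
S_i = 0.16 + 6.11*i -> [0.16, 6.27, 12.38, 18.49, 24.6]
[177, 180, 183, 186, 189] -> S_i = 177 + 3*i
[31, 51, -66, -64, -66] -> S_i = Random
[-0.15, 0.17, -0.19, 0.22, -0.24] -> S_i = -0.15*(-1.13)^i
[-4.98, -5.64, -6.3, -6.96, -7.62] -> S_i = -4.98 + -0.66*i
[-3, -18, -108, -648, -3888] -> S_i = -3*6^i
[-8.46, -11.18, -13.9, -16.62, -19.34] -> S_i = -8.46 + -2.72*i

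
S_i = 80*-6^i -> [80, -480, 2880, -17280, 103680]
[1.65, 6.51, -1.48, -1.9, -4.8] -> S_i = Random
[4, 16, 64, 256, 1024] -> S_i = 4*4^i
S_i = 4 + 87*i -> [4, 91, 178, 265, 352]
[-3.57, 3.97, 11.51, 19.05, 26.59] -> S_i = -3.57 + 7.54*i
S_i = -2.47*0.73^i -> [-2.47, -1.8, -1.32, -0.96, -0.7]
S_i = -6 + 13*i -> [-6, 7, 20, 33, 46]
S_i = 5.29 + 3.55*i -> [5.29, 8.84, 12.39, 15.94, 19.49]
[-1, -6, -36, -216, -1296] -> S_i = -1*6^i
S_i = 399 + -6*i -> [399, 393, 387, 381, 375]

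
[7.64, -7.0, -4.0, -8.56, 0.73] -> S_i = Random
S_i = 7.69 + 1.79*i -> [7.69, 9.48, 11.27, 13.06, 14.85]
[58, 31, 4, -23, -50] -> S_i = 58 + -27*i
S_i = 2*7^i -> [2, 14, 98, 686, 4802]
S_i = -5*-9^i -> [-5, 45, -405, 3645, -32805]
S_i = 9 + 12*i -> [9, 21, 33, 45, 57]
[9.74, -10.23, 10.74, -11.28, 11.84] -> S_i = 9.74*(-1.05)^i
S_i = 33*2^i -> [33, 66, 132, 264, 528]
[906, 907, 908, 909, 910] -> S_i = 906 + 1*i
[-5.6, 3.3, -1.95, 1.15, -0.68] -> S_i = -5.60*(-0.59)^i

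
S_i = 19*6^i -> [19, 114, 684, 4104, 24624]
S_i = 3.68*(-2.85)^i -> [3.68, -10.49, 29.89, -85.19, 242.79]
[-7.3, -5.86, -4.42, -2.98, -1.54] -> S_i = -7.30 + 1.44*i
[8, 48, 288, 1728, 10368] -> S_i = 8*6^i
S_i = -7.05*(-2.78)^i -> [-7.05, 19.6, -54.49, 151.47, -421.08]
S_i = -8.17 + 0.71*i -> [-8.17, -7.46, -6.75, -6.04, -5.33]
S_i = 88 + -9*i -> [88, 79, 70, 61, 52]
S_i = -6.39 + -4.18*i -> [-6.39, -10.57, -14.75, -18.93, -23.11]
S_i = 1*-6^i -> [1, -6, 36, -216, 1296]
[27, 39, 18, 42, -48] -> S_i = Random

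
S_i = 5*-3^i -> [5, -15, 45, -135, 405]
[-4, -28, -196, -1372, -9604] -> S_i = -4*7^i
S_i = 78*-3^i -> [78, -234, 702, -2106, 6318]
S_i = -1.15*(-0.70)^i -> [-1.15, 0.8, -0.56, 0.39, -0.28]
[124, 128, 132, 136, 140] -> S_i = 124 + 4*i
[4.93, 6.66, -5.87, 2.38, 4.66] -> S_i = Random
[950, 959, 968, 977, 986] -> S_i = 950 + 9*i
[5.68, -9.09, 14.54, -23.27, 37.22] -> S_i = 5.68*(-1.60)^i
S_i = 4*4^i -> [4, 16, 64, 256, 1024]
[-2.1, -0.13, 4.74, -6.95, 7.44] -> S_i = Random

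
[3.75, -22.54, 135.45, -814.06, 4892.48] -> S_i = 3.75*(-6.01)^i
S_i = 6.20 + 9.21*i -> [6.2, 15.41, 24.62, 33.83, 43.04]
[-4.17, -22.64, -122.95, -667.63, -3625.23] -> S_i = -4.17*5.43^i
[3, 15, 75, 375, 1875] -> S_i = 3*5^i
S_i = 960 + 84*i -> [960, 1044, 1128, 1212, 1296]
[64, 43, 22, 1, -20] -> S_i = 64 + -21*i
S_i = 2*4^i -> [2, 8, 32, 128, 512]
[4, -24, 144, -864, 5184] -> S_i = 4*-6^i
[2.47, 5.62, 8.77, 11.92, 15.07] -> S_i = 2.47 + 3.15*i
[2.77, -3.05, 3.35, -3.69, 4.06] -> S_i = 2.77*(-1.10)^i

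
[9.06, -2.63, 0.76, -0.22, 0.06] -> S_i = 9.06*(-0.29)^i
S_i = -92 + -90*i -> [-92, -182, -272, -362, -452]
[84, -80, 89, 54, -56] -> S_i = Random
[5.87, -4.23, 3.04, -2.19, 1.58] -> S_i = 5.87*(-0.72)^i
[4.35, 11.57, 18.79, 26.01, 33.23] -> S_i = 4.35 + 7.22*i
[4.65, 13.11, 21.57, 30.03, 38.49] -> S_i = 4.65 + 8.46*i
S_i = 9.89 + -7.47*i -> [9.89, 2.42, -5.05, -12.52, -19.99]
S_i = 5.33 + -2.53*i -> [5.33, 2.8, 0.27, -2.26, -4.79]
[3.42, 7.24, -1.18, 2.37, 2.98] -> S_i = Random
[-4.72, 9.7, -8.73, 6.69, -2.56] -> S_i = Random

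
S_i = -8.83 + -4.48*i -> [-8.83, -13.31, -17.79, -22.27, -26.75]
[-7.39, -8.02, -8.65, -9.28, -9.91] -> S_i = -7.39 + -0.63*i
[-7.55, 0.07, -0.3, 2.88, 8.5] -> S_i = Random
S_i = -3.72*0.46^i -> [-3.72, -1.71, -0.79, -0.36, -0.17]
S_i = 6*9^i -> [6, 54, 486, 4374, 39366]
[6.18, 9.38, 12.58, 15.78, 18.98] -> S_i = 6.18 + 3.20*i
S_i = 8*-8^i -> [8, -64, 512, -4096, 32768]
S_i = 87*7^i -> [87, 609, 4263, 29841, 208887]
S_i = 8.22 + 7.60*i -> [8.22, 15.82, 23.42, 31.02, 38.62]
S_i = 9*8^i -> [9, 72, 576, 4608, 36864]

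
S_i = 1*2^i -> [1, 2, 4, 8, 16]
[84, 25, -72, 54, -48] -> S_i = Random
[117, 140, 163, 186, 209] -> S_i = 117 + 23*i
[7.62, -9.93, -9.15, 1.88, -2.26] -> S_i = Random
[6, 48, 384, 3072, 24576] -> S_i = 6*8^i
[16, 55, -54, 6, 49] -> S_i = Random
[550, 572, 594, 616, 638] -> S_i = 550 + 22*i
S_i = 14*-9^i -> [14, -126, 1134, -10206, 91854]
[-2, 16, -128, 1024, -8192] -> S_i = -2*-8^i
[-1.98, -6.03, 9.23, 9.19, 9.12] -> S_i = Random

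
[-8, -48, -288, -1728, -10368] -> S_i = -8*6^i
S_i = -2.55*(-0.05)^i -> [-2.55, 0.13, -0.01, 0.0, -0.0]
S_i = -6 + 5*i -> [-6, -1, 4, 9, 14]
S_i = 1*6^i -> [1, 6, 36, 216, 1296]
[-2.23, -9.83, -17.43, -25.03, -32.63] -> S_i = -2.23 + -7.60*i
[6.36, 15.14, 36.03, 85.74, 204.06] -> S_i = 6.36*2.38^i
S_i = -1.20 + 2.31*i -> [-1.2, 1.11, 3.42, 5.73, 8.04]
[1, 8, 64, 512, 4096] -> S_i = 1*8^i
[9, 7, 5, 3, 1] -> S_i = 9 + -2*i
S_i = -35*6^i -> [-35, -210, -1260, -7560, -45360]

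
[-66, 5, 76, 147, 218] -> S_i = -66 + 71*i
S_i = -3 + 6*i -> [-3, 3, 9, 15, 21]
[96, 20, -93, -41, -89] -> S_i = Random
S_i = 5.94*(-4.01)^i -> [5.94, -23.82, 95.52, -383.02, 1535.9]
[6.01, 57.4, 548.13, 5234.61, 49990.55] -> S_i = 6.01*9.55^i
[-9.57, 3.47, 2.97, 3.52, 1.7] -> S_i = Random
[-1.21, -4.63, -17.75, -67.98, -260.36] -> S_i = -1.21*3.83^i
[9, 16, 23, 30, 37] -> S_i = 9 + 7*i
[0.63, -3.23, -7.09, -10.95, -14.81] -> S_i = 0.63 + -3.86*i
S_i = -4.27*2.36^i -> [-4.27, -10.08, -23.78, -56.13, -132.46]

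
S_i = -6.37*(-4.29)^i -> [-6.37, 27.33, -117.23, 502.93, -2157.59]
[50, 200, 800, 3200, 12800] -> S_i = 50*4^i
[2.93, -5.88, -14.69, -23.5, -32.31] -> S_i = 2.93 + -8.81*i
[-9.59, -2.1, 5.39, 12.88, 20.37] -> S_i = -9.59 + 7.49*i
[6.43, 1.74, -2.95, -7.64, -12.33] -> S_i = 6.43 + -4.69*i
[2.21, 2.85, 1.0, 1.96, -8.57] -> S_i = Random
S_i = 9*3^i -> [9, 27, 81, 243, 729]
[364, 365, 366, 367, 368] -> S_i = 364 + 1*i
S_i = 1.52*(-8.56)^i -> [1.52, -13.01, 111.38, -953.38, 8160.91]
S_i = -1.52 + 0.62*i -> [-1.52, -0.9, -0.28, 0.34, 0.96]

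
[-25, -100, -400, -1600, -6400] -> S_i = -25*4^i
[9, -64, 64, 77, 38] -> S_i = Random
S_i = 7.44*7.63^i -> [7.44, 56.77, 433.13, 3304.81, 25215.7]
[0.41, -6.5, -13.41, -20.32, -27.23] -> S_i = 0.41 + -6.91*i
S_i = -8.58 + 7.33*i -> [-8.58, -1.25, 6.08, 13.41, 20.74]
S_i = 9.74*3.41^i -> [9.74, 33.21, 113.26, 386.21, 1316.97]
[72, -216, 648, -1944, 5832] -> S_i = 72*-3^i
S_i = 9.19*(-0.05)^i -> [9.19, -0.46, 0.02, -0.0, 0.0]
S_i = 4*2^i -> [4, 8, 16, 32, 64]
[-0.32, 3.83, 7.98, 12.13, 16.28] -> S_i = -0.32 + 4.15*i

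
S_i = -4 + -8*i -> [-4, -12, -20, -28, -36]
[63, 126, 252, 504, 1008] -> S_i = 63*2^i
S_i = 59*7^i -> [59, 413, 2891, 20237, 141659]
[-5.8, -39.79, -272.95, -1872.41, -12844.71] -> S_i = -5.80*6.86^i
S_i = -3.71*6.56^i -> [-3.71, -24.34, -159.65, -1047.33, -6870.51]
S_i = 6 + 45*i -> [6, 51, 96, 141, 186]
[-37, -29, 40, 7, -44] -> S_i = Random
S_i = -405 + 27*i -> [-405, -378, -351, -324, -297]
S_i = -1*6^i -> [-1, -6, -36, -216, -1296]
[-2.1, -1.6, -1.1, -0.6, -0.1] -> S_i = -2.10 + 0.50*i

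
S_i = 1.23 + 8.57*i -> [1.23, 9.8, 18.37, 26.94, 35.51]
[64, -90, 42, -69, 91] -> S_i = Random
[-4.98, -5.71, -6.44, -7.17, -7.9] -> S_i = -4.98 + -0.73*i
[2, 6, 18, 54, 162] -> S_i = 2*3^i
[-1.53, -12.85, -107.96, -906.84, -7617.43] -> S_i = -1.53*8.40^i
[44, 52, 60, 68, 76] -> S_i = 44 + 8*i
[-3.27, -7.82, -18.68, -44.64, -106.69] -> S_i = -3.27*2.39^i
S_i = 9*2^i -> [9, 18, 36, 72, 144]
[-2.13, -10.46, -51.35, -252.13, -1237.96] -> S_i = -2.13*4.91^i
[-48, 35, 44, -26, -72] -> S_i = Random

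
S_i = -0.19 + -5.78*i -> [-0.19, -5.97, -11.75, -17.53, -23.31]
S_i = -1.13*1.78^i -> [-1.13, -2.01, -3.58, -6.37, -11.34]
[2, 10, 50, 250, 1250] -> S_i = 2*5^i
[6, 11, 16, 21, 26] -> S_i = 6 + 5*i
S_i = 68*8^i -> [68, 544, 4352, 34816, 278528]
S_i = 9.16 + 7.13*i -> [9.16, 16.29, 23.42, 30.55, 37.68]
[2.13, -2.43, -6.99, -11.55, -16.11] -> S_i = 2.13 + -4.56*i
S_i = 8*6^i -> [8, 48, 288, 1728, 10368]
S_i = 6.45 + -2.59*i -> [6.45, 3.86, 1.27, -1.32, -3.91]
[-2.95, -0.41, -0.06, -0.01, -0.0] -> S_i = -2.95*0.14^i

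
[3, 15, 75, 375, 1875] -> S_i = 3*5^i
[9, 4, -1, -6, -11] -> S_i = 9 + -5*i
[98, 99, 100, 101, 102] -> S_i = 98 + 1*i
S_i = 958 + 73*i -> [958, 1031, 1104, 1177, 1250]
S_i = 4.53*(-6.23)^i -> [4.53, -28.22, 175.82, -1095.37, 6824.18]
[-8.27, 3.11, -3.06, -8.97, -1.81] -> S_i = Random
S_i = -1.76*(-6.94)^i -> [-1.76, 12.21, -84.77, 588.29, -4082.73]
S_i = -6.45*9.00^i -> [-6.45, -58.05, -522.45, -4702.05, -42318.45]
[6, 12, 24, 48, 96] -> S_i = 6*2^i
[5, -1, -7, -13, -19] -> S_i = 5 + -6*i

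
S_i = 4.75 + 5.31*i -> [4.75, 10.06, 15.37, 20.68, 25.99]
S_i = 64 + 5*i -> [64, 69, 74, 79, 84]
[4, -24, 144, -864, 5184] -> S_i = 4*-6^i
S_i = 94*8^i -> [94, 752, 6016, 48128, 385024]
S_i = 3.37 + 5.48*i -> [3.37, 8.85, 14.33, 19.81, 25.29]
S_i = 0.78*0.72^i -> [0.78, 0.56, 0.4, 0.29, 0.21]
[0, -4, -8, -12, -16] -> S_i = 0 + -4*i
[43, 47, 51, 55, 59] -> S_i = 43 + 4*i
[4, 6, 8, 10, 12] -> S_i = 4 + 2*i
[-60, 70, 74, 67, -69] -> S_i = Random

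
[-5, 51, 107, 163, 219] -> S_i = -5 + 56*i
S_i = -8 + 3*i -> [-8, -5, -2, 1, 4]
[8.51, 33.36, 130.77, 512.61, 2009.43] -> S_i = 8.51*3.92^i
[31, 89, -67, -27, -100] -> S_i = Random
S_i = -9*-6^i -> [-9, 54, -324, 1944, -11664]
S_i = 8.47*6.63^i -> [8.47, 56.16, 372.31, 2468.45, 16365.81]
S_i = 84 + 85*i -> [84, 169, 254, 339, 424]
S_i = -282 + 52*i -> [-282, -230, -178, -126, -74]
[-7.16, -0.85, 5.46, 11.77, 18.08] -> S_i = -7.16 + 6.31*i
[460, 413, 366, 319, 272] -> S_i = 460 + -47*i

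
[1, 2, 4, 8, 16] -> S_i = 1*2^i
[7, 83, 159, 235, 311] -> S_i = 7 + 76*i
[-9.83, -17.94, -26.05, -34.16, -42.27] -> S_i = -9.83 + -8.11*i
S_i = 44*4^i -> [44, 176, 704, 2816, 11264]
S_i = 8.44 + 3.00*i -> [8.44, 11.44, 14.44, 17.44, 20.44]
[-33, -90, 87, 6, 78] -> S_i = Random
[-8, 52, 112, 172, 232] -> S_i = -8 + 60*i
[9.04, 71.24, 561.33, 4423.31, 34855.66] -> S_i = 9.04*7.88^i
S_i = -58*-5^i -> [-58, 290, -1450, 7250, -36250]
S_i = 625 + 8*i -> [625, 633, 641, 649, 657]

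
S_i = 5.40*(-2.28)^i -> [5.4, -12.31, 28.07, -64.0, 145.93]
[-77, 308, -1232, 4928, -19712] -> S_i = -77*-4^i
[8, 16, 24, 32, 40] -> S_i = 8 + 8*i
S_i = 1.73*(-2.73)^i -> [1.73, -4.72, 12.89, -35.2, 96.09]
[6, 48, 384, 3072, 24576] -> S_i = 6*8^i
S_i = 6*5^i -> [6, 30, 150, 750, 3750]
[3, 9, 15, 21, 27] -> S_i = 3 + 6*i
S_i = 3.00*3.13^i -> [3.0, 9.39, 29.39, 91.99, 287.94]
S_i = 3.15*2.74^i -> [3.15, 8.63, 23.65, 64.8, 177.55]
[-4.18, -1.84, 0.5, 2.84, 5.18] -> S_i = -4.18 + 2.34*i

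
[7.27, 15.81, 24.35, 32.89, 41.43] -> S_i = 7.27 + 8.54*i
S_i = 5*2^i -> [5, 10, 20, 40, 80]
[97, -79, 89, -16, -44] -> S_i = Random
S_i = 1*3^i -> [1, 3, 9, 27, 81]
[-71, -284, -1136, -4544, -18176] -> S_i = -71*4^i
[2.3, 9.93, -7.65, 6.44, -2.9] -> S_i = Random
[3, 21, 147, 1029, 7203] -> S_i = 3*7^i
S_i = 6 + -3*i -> [6, 3, 0, -3, -6]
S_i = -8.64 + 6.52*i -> [-8.64, -2.12, 4.4, 10.92, 17.44]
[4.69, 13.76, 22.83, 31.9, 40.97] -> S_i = 4.69 + 9.07*i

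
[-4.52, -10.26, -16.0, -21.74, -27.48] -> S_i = -4.52 + -5.74*i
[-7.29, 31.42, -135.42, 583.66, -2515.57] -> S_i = -7.29*(-4.31)^i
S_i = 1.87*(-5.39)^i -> [1.87, -10.08, 54.33, -292.82, 1578.33]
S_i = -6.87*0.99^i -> [-6.87, -6.8, -6.73, -6.67, -6.6]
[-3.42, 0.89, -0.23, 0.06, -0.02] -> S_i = -3.42*(-0.26)^i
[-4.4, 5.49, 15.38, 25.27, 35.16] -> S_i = -4.40 + 9.89*i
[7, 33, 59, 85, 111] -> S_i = 7 + 26*i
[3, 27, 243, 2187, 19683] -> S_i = 3*9^i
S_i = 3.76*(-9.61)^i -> [3.76, -36.13, 347.24, -3337.01, 32068.7]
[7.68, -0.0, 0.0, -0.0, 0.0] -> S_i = 7.68*-0.00^i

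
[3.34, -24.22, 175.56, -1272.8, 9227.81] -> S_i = 3.34*(-7.25)^i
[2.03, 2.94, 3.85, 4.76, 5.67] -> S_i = 2.03 + 0.91*i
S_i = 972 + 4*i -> [972, 976, 980, 984, 988]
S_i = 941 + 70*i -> [941, 1011, 1081, 1151, 1221]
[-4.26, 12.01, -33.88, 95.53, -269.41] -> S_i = -4.26*(-2.82)^i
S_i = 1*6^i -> [1, 6, 36, 216, 1296]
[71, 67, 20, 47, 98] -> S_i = Random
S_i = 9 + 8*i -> [9, 17, 25, 33, 41]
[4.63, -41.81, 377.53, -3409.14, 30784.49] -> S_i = 4.63*(-9.03)^i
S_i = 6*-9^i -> [6, -54, 486, -4374, 39366]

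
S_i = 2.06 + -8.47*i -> [2.06, -6.41, -14.88, -23.35, -31.82]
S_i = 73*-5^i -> [73, -365, 1825, -9125, 45625]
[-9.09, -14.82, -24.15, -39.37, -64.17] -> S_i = -9.09*1.63^i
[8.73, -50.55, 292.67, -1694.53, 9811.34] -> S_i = 8.73*(-5.79)^i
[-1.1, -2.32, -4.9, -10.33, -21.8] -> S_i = -1.10*2.11^i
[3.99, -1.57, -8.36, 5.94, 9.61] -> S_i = Random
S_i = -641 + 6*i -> [-641, -635, -629, -623, -617]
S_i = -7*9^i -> [-7, -63, -567, -5103, -45927]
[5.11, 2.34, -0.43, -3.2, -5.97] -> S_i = 5.11 + -2.77*i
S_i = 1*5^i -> [1, 5, 25, 125, 625]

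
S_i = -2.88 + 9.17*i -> [-2.88, 6.29, 15.46, 24.63, 33.8]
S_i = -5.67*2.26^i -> [-5.67, -12.81, -28.96, -65.45, -147.92]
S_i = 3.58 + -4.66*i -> [3.58, -1.08, -5.74, -10.4, -15.06]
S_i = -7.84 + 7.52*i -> [-7.84, -0.32, 7.2, 14.72, 22.24]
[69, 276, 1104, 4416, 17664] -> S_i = 69*4^i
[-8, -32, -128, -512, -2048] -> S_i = -8*4^i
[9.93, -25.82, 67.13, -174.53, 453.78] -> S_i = 9.93*(-2.60)^i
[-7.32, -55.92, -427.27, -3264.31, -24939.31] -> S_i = -7.32*7.64^i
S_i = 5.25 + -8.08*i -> [5.25, -2.83, -10.91, -18.99, -27.07]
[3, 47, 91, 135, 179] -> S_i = 3 + 44*i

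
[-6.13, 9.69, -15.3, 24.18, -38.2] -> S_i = -6.13*(-1.58)^i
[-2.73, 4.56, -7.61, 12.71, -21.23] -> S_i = -2.73*(-1.67)^i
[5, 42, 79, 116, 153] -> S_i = 5 + 37*i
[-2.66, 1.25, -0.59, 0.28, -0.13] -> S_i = -2.66*(-0.47)^i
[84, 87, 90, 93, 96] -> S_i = 84 + 3*i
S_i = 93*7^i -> [93, 651, 4557, 31899, 223293]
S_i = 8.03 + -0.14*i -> [8.03, 7.89, 7.75, 7.61, 7.47]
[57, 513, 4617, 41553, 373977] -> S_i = 57*9^i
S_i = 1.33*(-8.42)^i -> [1.33, -11.2, 94.29, -793.94, 6684.98]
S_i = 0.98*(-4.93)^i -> [0.98, -4.83, 23.82, -117.43, 578.91]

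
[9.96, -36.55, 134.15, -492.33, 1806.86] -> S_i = 9.96*(-3.67)^i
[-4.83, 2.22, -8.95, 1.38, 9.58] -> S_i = Random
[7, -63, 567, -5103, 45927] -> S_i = 7*-9^i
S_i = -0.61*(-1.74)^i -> [-0.61, 1.06, -1.85, 3.21, -5.59]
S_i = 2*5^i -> [2, 10, 50, 250, 1250]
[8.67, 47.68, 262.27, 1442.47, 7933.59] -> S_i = 8.67*5.50^i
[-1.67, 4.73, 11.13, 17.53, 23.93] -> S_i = -1.67 + 6.40*i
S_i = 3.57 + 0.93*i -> [3.57, 4.5, 5.43, 6.36, 7.29]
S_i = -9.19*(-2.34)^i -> [-9.19, 21.5, -50.32, 117.75, -275.54]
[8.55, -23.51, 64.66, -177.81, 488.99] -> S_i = 8.55*(-2.75)^i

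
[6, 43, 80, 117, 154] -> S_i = 6 + 37*i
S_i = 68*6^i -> [68, 408, 2448, 14688, 88128]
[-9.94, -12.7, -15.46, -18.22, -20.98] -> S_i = -9.94 + -2.76*i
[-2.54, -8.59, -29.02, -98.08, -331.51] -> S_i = -2.54*3.38^i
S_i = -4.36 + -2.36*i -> [-4.36, -6.72, -9.08, -11.44, -13.8]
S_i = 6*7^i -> [6, 42, 294, 2058, 14406]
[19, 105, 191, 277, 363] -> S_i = 19 + 86*i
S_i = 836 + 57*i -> [836, 893, 950, 1007, 1064]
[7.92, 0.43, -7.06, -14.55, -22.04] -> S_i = 7.92 + -7.49*i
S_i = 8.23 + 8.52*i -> [8.23, 16.75, 25.27, 33.79, 42.31]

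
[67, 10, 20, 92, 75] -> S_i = Random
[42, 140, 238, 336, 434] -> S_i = 42 + 98*i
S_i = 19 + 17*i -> [19, 36, 53, 70, 87]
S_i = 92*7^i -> [92, 644, 4508, 31556, 220892]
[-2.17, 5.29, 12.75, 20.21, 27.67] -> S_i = -2.17 + 7.46*i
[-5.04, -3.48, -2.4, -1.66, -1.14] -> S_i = -5.04*0.69^i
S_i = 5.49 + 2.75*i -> [5.49, 8.24, 10.99, 13.74, 16.49]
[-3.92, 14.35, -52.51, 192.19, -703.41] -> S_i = -3.92*(-3.66)^i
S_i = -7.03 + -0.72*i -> [-7.03, -7.75, -8.47, -9.19, -9.91]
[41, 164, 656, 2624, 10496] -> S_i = 41*4^i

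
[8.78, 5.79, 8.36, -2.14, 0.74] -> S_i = Random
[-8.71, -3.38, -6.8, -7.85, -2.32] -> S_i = Random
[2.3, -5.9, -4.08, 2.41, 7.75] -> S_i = Random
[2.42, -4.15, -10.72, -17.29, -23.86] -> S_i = 2.42 + -6.57*i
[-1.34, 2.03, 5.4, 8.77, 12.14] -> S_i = -1.34 + 3.37*i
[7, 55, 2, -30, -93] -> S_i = Random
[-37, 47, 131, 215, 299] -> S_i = -37 + 84*i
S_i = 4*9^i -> [4, 36, 324, 2916, 26244]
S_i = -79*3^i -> [-79, -237, -711, -2133, -6399]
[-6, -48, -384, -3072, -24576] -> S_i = -6*8^i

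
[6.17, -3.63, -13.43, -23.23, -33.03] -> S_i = 6.17 + -9.80*i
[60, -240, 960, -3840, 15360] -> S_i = 60*-4^i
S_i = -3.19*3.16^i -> [-3.19, -10.08, -31.85, -100.66, -318.08]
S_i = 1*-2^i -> [1, -2, 4, -8, 16]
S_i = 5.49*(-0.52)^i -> [5.49, -2.85, 1.48, -0.77, 0.4]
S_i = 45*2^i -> [45, 90, 180, 360, 720]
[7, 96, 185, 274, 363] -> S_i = 7 + 89*i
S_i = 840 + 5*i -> [840, 845, 850, 855, 860]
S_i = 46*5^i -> [46, 230, 1150, 5750, 28750]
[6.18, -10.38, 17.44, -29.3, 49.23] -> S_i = 6.18*(-1.68)^i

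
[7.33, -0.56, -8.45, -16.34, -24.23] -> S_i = 7.33 + -7.89*i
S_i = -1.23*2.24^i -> [-1.23, -2.76, -6.17, -13.82, -30.97]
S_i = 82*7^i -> [82, 574, 4018, 28126, 196882]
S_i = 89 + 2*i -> [89, 91, 93, 95, 97]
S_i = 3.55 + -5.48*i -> [3.55, -1.93, -7.41, -12.89, -18.37]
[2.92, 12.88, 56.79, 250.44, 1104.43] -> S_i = 2.92*4.41^i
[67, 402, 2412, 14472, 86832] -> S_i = 67*6^i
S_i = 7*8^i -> [7, 56, 448, 3584, 28672]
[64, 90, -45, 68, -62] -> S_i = Random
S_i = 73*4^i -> [73, 292, 1168, 4672, 18688]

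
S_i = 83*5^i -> [83, 415, 2075, 10375, 51875]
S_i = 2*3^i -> [2, 6, 18, 54, 162]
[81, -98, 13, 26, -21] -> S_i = Random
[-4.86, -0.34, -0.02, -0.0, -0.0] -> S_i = -4.86*0.07^i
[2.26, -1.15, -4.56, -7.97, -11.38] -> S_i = 2.26 + -3.41*i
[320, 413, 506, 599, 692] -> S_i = 320 + 93*i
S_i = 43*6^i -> [43, 258, 1548, 9288, 55728]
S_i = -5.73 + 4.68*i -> [-5.73, -1.05, 3.63, 8.31, 12.99]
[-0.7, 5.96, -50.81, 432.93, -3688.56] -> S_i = -0.70*(-8.52)^i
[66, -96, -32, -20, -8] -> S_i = Random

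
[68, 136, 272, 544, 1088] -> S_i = 68*2^i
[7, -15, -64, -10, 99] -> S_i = Random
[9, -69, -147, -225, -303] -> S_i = 9 + -78*i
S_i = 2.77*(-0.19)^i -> [2.77, -0.53, 0.1, -0.02, 0.0]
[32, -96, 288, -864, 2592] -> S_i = 32*-3^i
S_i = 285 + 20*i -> [285, 305, 325, 345, 365]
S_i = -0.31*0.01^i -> [-0.31, -0.0, -0.0, -0.0, -0.0]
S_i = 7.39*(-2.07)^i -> [7.39, -15.3, 31.67, -65.55, 135.68]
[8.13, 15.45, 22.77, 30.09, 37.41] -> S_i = 8.13 + 7.32*i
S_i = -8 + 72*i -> [-8, 64, 136, 208, 280]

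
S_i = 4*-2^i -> [4, -8, 16, -32, 64]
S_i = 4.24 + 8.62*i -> [4.24, 12.86, 21.48, 30.1, 38.72]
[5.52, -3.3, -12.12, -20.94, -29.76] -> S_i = 5.52 + -8.82*i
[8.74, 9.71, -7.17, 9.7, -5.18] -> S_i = Random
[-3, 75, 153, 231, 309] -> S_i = -3 + 78*i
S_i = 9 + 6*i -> [9, 15, 21, 27, 33]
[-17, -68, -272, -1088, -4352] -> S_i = -17*4^i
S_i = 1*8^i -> [1, 8, 64, 512, 4096]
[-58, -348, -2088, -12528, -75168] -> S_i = -58*6^i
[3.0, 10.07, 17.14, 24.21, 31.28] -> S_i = 3.00 + 7.07*i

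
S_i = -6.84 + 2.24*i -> [-6.84, -4.6, -2.36, -0.12, 2.12]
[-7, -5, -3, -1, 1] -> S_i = -7 + 2*i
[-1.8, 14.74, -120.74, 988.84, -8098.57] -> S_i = -1.80*(-8.19)^i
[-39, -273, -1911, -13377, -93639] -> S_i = -39*7^i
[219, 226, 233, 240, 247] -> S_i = 219 + 7*i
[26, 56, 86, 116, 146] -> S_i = 26 + 30*i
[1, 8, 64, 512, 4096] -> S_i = 1*8^i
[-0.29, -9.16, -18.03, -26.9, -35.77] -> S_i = -0.29 + -8.87*i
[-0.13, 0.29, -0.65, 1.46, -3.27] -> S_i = -0.13*(-2.24)^i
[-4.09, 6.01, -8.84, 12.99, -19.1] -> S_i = -4.09*(-1.47)^i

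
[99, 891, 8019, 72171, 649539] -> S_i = 99*9^i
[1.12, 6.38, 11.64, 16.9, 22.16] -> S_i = 1.12 + 5.26*i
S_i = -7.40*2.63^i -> [-7.4, -19.46, -51.19, -134.62, -354.04]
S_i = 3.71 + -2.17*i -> [3.71, 1.54, -0.63, -2.8, -4.97]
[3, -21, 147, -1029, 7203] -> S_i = 3*-7^i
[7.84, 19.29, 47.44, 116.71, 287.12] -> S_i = 7.84*2.46^i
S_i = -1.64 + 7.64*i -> [-1.64, 6.0, 13.64, 21.28, 28.92]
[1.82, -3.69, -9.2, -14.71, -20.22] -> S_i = 1.82 + -5.51*i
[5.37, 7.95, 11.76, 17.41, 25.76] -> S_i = 5.37*1.48^i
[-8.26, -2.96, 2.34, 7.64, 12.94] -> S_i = -8.26 + 5.30*i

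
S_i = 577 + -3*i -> [577, 574, 571, 568, 565]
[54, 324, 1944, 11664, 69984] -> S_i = 54*6^i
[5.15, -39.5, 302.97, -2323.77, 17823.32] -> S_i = 5.15*(-7.67)^i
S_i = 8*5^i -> [8, 40, 200, 1000, 5000]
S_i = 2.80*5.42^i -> [2.8, 15.18, 82.25, 445.82, 2416.32]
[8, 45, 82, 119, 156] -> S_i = 8 + 37*i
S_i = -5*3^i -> [-5, -15, -45, -135, -405]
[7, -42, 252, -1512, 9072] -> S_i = 7*-6^i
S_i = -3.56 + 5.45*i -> [-3.56, 1.89, 7.34, 12.79, 18.24]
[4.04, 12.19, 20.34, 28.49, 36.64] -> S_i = 4.04 + 8.15*i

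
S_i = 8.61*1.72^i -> [8.61, 14.81, 25.47, 43.81, 75.36]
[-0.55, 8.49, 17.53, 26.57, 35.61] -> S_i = -0.55 + 9.04*i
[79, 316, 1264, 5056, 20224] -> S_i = 79*4^i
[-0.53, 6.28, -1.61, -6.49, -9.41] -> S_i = Random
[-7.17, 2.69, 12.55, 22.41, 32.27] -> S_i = -7.17 + 9.86*i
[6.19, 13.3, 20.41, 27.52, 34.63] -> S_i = 6.19 + 7.11*i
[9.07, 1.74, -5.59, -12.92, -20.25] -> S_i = 9.07 + -7.33*i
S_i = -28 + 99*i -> [-28, 71, 170, 269, 368]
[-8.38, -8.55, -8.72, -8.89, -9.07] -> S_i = -8.38*1.02^i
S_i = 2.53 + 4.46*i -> [2.53, 6.99, 11.45, 15.91, 20.37]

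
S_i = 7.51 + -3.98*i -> [7.51, 3.53, -0.45, -4.43, -8.41]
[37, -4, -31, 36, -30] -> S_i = Random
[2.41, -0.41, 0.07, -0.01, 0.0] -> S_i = 2.41*(-0.17)^i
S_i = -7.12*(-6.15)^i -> [-7.12, 43.79, -269.3, 1656.17, -10185.46]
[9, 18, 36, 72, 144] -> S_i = 9*2^i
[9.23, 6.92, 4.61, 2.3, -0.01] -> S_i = 9.23 + -2.31*i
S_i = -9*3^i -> [-9, -27, -81, -243, -729]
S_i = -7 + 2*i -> [-7, -5, -3, -1, 1]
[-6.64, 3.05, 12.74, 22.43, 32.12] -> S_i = -6.64 + 9.69*i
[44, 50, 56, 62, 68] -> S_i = 44 + 6*i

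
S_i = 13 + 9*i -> [13, 22, 31, 40, 49]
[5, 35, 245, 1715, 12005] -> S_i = 5*7^i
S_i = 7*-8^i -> [7, -56, 448, -3584, 28672]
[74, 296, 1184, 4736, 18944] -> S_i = 74*4^i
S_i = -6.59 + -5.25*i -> [-6.59, -11.84, -17.09, -22.34, -27.59]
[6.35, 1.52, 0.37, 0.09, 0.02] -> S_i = 6.35*0.24^i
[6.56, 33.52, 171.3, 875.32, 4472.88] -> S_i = 6.56*5.11^i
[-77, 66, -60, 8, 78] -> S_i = Random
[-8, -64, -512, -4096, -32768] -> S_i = -8*8^i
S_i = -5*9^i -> [-5, -45, -405, -3645, -32805]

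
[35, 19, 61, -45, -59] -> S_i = Random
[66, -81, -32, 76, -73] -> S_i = Random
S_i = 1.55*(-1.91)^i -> [1.55, -2.96, 5.65, -10.8, 20.63]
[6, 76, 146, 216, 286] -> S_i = 6 + 70*i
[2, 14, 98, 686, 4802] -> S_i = 2*7^i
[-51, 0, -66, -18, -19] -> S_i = Random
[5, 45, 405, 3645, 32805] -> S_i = 5*9^i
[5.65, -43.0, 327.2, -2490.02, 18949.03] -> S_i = 5.65*(-7.61)^i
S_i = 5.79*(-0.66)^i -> [5.79, -3.82, 2.52, -1.66, 1.1]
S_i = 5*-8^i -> [5, -40, 320, -2560, 20480]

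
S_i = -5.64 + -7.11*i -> [-5.64, -12.75, -19.86, -26.97, -34.08]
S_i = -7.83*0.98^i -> [-7.83, -7.67, -7.52, -7.37, -7.22]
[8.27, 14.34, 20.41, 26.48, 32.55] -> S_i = 8.27 + 6.07*i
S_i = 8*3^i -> [8, 24, 72, 216, 648]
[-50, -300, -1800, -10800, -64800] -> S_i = -50*6^i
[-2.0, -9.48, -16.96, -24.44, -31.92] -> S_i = -2.00 + -7.48*i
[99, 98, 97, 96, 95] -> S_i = 99 + -1*i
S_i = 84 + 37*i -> [84, 121, 158, 195, 232]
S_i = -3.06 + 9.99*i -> [-3.06, 6.93, 16.92, 26.91, 36.9]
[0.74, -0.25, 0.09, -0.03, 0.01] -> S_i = 0.74*(-0.34)^i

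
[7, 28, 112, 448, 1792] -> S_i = 7*4^i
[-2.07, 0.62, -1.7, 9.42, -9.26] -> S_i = Random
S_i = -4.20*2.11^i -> [-4.2, -8.86, -18.7, -39.45, -83.25]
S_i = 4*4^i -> [4, 16, 64, 256, 1024]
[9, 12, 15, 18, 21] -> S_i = 9 + 3*i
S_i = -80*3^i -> [-80, -240, -720, -2160, -6480]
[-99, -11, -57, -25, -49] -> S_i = Random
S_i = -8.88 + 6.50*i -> [-8.88, -2.38, 4.12, 10.62, 17.12]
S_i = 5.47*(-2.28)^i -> [5.47, -12.47, 28.44, -64.83, 147.82]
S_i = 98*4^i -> [98, 392, 1568, 6272, 25088]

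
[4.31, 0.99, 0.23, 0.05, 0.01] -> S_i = 4.31*0.23^i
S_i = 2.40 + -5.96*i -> [2.4, -3.56, -9.52, -15.48, -21.44]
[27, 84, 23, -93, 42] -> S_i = Random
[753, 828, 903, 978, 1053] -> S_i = 753 + 75*i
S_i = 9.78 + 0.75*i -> [9.78, 10.53, 11.28, 12.03, 12.78]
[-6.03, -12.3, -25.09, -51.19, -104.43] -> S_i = -6.03*2.04^i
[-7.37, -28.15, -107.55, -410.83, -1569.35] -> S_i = -7.37*3.82^i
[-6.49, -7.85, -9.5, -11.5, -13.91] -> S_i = -6.49*1.21^i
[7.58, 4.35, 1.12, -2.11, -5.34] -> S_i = 7.58 + -3.23*i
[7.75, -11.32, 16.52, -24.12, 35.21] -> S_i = 7.75*(-1.46)^i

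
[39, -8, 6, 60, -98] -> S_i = Random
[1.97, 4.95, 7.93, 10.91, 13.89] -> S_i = 1.97 + 2.98*i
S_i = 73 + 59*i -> [73, 132, 191, 250, 309]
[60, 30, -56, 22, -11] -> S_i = Random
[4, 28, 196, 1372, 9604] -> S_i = 4*7^i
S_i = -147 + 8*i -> [-147, -139, -131, -123, -115]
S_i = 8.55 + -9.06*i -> [8.55, -0.51, -9.57, -18.63, -27.69]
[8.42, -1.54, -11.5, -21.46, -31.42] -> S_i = 8.42 + -9.96*i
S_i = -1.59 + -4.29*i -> [-1.59, -5.88, -10.17, -14.46, -18.75]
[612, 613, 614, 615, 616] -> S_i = 612 + 1*i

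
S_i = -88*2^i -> [-88, -176, -352, -704, -1408]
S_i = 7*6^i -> [7, 42, 252, 1512, 9072]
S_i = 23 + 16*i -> [23, 39, 55, 71, 87]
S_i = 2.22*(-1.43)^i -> [2.22, -3.17, 4.54, -6.49, 9.28]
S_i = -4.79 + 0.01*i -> [-4.79, -4.78, -4.77, -4.76, -4.75]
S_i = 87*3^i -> [87, 261, 783, 2349, 7047]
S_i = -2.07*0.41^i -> [-2.07, -0.85, -0.35, -0.14, -0.06]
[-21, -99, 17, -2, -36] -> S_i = Random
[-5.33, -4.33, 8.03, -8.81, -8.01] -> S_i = Random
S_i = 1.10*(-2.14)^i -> [1.1, -2.35, 5.04, -10.78, 23.07]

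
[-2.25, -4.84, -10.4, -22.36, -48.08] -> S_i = -2.25*2.15^i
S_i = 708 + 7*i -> [708, 715, 722, 729, 736]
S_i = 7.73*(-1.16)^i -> [7.73, -8.97, 10.4, -12.07, 14.0]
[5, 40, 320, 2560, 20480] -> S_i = 5*8^i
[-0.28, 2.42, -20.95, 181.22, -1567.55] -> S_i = -0.28*(-8.65)^i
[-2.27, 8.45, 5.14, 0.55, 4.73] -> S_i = Random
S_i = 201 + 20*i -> [201, 221, 241, 261, 281]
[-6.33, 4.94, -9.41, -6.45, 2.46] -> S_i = Random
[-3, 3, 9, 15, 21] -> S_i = -3 + 6*i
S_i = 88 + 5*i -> [88, 93, 98, 103, 108]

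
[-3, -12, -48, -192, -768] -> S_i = -3*4^i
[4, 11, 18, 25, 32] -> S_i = 4 + 7*i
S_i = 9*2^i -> [9, 18, 36, 72, 144]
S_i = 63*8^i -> [63, 504, 4032, 32256, 258048]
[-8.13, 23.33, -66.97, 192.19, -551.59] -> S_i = -8.13*(-2.87)^i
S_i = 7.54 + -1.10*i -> [7.54, 6.44, 5.34, 4.24, 3.14]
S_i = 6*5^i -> [6, 30, 150, 750, 3750]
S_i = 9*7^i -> [9, 63, 441, 3087, 21609]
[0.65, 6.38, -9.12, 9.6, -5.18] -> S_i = Random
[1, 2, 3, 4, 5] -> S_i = 1 + 1*i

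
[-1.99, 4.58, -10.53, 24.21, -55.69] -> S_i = -1.99*(-2.30)^i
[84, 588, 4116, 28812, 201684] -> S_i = 84*7^i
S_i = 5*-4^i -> [5, -20, 80, -320, 1280]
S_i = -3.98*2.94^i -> [-3.98, -11.7, -34.4, -101.14, -297.35]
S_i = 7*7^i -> [7, 49, 343, 2401, 16807]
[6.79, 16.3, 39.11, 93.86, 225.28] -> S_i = 6.79*2.40^i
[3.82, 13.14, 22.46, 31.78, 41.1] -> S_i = 3.82 + 9.32*i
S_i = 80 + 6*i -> [80, 86, 92, 98, 104]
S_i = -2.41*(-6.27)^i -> [-2.41, 15.11, -94.74, 594.05, -3724.66]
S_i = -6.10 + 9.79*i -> [-6.1, 3.69, 13.48, 23.27, 33.06]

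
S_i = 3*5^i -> [3, 15, 75, 375, 1875]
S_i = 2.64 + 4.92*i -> [2.64, 7.56, 12.48, 17.4, 22.32]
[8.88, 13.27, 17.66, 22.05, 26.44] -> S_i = 8.88 + 4.39*i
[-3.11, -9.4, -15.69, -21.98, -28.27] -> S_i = -3.11 + -6.29*i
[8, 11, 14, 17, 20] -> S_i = 8 + 3*i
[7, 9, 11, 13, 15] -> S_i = 7 + 2*i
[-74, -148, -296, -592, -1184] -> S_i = -74*2^i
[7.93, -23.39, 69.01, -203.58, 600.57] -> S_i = 7.93*(-2.95)^i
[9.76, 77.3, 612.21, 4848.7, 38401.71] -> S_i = 9.76*7.92^i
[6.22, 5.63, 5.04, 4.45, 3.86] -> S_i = 6.22 + -0.59*i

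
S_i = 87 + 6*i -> [87, 93, 99, 105, 111]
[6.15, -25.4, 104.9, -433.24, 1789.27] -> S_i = 6.15*(-4.13)^i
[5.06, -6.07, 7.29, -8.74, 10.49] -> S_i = 5.06*(-1.20)^i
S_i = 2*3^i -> [2, 6, 18, 54, 162]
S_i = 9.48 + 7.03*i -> [9.48, 16.51, 23.54, 30.57, 37.6]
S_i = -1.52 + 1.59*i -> [-1.52, 0.07, 1.66, 3.25, 4.84]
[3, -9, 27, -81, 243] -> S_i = 3*-3^i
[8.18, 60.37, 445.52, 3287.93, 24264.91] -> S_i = 8.18*7.38^i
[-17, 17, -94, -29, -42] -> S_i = Random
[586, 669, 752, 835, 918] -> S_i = 586 + 83*i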